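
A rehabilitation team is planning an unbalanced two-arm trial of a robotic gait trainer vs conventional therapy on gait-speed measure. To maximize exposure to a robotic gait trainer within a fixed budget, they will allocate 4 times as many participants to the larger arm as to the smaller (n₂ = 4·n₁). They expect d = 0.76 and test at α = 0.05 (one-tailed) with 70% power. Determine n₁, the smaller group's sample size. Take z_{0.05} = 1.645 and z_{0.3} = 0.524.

With allocation ratio k = n₂/n₁ = 4, Var(x̄₁−x̄₂) = σ²(1/n₁ + 1/(k·n₁)) = σ²·(k+1)/(k·n₁).
So n₁ = (1 + 1/k)·((z_{α} + z_β)/d)² = 1.250 × (2.169/0.76)².
n₁ = 1.250 × 8.15 = 10.2.
Round up: n₁ = 11, giving n₂ = 4 × 11 = 44.

n₁ = 11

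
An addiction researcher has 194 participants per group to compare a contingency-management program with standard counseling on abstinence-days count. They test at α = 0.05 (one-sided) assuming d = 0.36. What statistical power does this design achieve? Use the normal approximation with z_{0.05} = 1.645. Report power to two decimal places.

For two equal groups, power = Φ(d·√(n/2) − z_{α}).
d·√(n/2) = 0.36 × √(194/2) = 0.36 × 9.849 = 3.546.
z_β = 3.546 − 1.645 = 1.901.
Power = Φ(1.901) = 0.971.

power ≈ 0.97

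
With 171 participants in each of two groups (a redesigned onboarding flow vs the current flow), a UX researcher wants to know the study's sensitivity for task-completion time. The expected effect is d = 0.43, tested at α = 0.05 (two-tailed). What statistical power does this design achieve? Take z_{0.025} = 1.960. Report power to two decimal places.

For two equal groups, power = Φ(d·√(n/2) − z_{α/2}).
d·√(n/2) = 0.43 × √(171/2) = 0.43 × 9.247 = 3.976.
z_β = 3.976 − 1.960 = 2.016.
Power = Φ(2.016) = 0.978.

power ≈ 0.98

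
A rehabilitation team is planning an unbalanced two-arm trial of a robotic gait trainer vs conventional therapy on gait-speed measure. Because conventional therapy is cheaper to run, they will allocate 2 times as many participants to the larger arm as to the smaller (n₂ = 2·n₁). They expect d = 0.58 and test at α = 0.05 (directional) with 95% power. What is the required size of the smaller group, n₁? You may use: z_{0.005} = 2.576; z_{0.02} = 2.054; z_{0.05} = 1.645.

With allocation ratio k = n₂/n₁ = 2, Var(x̄₁−x̄₂) = σ²(1/n₁ + 1/(k·n₁)) = σ²·(k+1)/(k·n₁).
So n₁ = (1 + 1/k)·((z_{α} + z_β)/d)² = 1.500 × (3.290/0.58)².
n₁ = 1.500 × 32.18 = 48.3.
Round up: n₁ = 49, giving n₂ = 2 × 49 = 98.

n₁ = 49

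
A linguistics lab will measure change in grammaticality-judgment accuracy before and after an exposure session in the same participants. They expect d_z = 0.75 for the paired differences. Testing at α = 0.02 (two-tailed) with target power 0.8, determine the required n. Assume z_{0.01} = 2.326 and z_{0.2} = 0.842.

For a paired (one-sample on differences) test: n = ((z_{α/2} + z_β) / d)².
z_{α/2} + z_β = 2.326 + 0.842 = 3.168.
n = (3.168 / 0.75)² = 4.224² = 17.84.
Round up.

n = 18 pairs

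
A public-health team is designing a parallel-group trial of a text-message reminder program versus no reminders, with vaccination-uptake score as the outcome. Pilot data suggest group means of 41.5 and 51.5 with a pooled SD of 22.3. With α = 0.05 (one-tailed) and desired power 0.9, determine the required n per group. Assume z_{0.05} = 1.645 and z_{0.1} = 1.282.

Cohen's d = |M₁ − M₂| / SD_pooled = |41.5 − 51.5| / 22.3 = 10.0 / 22.3 = 0.448.
For two independent groups with equal n: n = 2·((z_{α} + z_β) / d)².
z_{α} + z_β = 1.645 + 1.282 = 2.927.
n = 2 × (2.927 / 0.448)² = 2 × 6.533² = 2 × 42.69 = 85.4.
Round up to the next whole participant.

n = 86 per group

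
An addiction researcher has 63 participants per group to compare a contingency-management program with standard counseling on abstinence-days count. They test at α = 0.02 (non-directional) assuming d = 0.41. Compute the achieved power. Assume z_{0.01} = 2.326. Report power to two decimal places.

power ≈ 0.49

For two equal groups, power = Φ(d·√(n/2) − z_{α/2}).
d·√(n/2) = 0.41 × √(63/2) = 0.41 × 5.612 = 2.301.
z_β = 2.301 − 2.326 = -0.025.
Power = Φ(-0.025) = 0.490.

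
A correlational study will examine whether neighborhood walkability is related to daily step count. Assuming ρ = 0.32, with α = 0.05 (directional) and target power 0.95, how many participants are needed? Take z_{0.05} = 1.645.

Fisher's z: C = ½·ln((1+r)/(1−r)) = ½·ln(1.9412) = 0.3316.
n = ((z_{α} + z_β)/C)² + 3.
(1.645 + 1.645) / 0.3316 = 3.290 / 0.3316 = 9.922.
n = 9.922² + 3 = 98.44 + 3 = 101.4.
Round up.

n = 102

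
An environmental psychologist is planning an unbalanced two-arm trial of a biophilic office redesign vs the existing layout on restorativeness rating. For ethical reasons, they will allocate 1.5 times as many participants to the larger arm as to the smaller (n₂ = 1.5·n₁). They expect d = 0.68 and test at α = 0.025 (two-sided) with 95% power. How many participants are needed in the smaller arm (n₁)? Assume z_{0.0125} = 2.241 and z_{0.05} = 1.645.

With allocation ratio k = n₂/n₁ = 1.5, Var(x̄₁−x̄₂) = σ²(1/n₁ + 1/(k·n₁)) = σ²·(k+1)/(k·n₁).
So n₁ = (1 + 1/k)·((z_{α/2} + z_β)/d)² = 1.667 × (3.886/0.68)².
n₁ = 1.667 × 32.66 = 54.4.
Round up: n₁ = 55, giving n₂ = ⌈1.5 × 55⌉ = ⌈82.5⌉ = 83.

n₁ = 55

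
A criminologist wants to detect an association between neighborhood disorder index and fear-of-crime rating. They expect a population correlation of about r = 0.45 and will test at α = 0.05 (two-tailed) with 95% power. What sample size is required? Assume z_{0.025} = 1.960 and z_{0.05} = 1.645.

Fisher's z: C = ½·ln((1+r)/(1−r)) = ½·ln(2.6364) = 0.4847.
n = ((z_{α/2} + z_β)/C)² + 3.
(1.960 + 1.645) / 0.4847 = 3.605 / 0.4847 = 7.438.
n = 7.438² + 3 = 55.32 + 3 = 58.3.
Round up.

n = 59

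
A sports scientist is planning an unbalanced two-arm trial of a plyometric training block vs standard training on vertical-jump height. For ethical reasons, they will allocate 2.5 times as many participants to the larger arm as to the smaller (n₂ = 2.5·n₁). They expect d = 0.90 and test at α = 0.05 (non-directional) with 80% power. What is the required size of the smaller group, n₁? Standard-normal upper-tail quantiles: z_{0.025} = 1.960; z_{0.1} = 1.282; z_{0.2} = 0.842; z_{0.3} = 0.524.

With allocation ratio k = n₂/n₁ = 2.5, Var(x̄₁−x̄₂) = σ²(1/n₁ + 1/(k·n₁)) = σ²·(k+1)/(k·n₁).
So n₁ = (1 + 1/k)·((z_{α/2} + z_β)/d)² = 1.400 × (2.802/0.90)².
n₁ = 1.400 × 9.69 = 13.6.
Round up: n₁ = 14, giving n₂ = 2.5 × 14 = 35.

n₁ = 14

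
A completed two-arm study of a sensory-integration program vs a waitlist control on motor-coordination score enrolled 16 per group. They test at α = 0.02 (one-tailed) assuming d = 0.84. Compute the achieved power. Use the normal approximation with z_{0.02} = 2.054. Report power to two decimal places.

For two equal groups, power = Φ(d·√(n/2) − z_{α}).
d·√(n/2) = 0.84 × √(16/2) = 0.84 × 2.828 = 2.376.
z_β = 2.376 − 2.054 = 0.322.
Power = Φ(0.322) = 0.626.

power ≈ 0.63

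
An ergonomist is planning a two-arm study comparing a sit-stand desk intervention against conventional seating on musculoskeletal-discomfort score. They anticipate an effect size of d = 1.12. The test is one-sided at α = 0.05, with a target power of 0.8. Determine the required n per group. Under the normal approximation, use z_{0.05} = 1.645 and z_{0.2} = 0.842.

n = 10 per group

For two independent groups with equal n: n = 2·((z_{α} + z_β) / d)².
z_{α} + z_β = 1.645 + 0.842 = 2.487.
n = 2 × (2.487 / 1.12)² = 2 × 2.221² = 2 × 4.93 = 9.9.
Round up to the next whole participant.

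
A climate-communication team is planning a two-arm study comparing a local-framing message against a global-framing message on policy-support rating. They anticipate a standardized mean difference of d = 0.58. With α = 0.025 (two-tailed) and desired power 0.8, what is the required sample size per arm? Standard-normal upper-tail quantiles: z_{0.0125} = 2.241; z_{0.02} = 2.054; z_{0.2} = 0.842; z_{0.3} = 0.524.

For two independent groups with equal n: n = 2·((z_{α/2} + z_β) / d)².
z_{α/2} + z_β = 2.241 + 0.842 = 3.083.
n = 2 × (3.083 / 0.58)² = 2 × 5.316² = 2 × 28.25 = 56.5.
Round up to the next whole participant.

n = 57 per group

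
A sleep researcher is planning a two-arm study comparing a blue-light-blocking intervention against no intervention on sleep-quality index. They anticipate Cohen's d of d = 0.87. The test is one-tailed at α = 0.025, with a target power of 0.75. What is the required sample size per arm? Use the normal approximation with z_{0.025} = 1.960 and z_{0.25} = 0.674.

n = 19 per group

For two independent groups with equal n: n = 2·((z_{α} + z_β) / d)².
z_{α} + z_β = 1.960 + 0.674 = 2.634.
n = 2 × (2.634 / 0.87)² = 2 × 3.028² = 2 × 9.17 = 18.3.
Round up to the next whole participant.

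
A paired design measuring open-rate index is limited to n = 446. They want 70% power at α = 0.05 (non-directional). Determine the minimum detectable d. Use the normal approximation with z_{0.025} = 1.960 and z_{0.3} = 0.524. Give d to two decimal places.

For a single sample (or paired design) of n = 446: d_min = (z_{α/2} + z_β)/√n.
z-sum = 1.960 + 0.524 = 2.484.
d_min = 2.484 / √446 = 2.484 / 21.119 = 0.118.

d_min ≈ 0.12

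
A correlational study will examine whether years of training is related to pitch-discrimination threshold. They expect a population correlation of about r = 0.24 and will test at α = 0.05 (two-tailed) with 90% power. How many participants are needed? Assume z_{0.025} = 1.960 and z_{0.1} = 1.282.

Fisher's z: C = ½·ln((1+r)/(1−r)) = ½·ln(1.6316) = 0.2448.
n = ((z_{α/2} + z_β)/C)² + 3.
(1.960 + 1.282) / 0.2448 = 3.242 / 0.2448 = 13.243.
n = 13.243² + 3 = 175.39 + 3 = 178.4.
Round up.

n = 179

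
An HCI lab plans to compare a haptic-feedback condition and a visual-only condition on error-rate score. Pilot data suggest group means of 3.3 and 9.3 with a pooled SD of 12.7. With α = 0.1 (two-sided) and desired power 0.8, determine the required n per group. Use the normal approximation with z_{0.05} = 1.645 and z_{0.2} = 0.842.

n = 56 per group

Cohen's d = |M₁ − M₂| / SD_pooled = |3.3 − 9.3| / 12.7 = 6.0 / 12.7 = 0.472.
For two independent groups with equal n: n = 2·((z_{α/2} + z_β) / d)².
z_{α/2} + z_β = 1.645 + 0.842 = 2.487.
n = 2 × (2.487 / 0.472)² = 2 × 5.269² = 2 × 27.76 = 55.5.
Round up to the next whole participant.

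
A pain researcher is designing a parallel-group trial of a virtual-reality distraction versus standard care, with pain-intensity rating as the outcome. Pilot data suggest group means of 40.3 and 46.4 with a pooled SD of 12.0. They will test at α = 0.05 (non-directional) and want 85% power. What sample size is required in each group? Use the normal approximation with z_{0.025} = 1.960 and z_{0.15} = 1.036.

n = 70 per group

Cohen's d = |M₁ − M₂| / SD_pooled = |40.3 − 46.4| / 12.0 = 6.1 / 12.0 = 0.508.
For two independent groups with equal n: n = 2·((z_{α/2} + z_β) / d)².
z_{α/2} + z_β = 1.960 + 1.036 = 2.996.
n = 2 × (2.996 / 0.508)² = 2 × 5.898² = 2 × 34.78 = 69.6.
Round up to the next whole participant.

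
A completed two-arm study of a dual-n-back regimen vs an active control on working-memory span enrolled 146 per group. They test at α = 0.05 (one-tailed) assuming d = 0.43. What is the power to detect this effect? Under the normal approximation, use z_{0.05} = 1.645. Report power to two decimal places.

For two equal groups, power = Φ(d·√(n/2) − z_{α}).
d·√(n/2) = 0.43 × √(146/2) = 0.43 × 8.544 = 3.674.
z_β = 3.674 − 1.645 = 2.029.
Power = Φ(2.029) = 0.979.

power ≈ 0.98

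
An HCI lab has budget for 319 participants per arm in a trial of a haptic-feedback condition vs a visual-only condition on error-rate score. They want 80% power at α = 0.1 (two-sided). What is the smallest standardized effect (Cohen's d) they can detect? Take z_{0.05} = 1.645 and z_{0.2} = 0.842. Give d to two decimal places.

d_min ≈ 0.20

For two independent groups of n = 319 each: d_min = (z_{α/2} + z_β)·√(2/n).
z-sum = 1.645 + 0.842 = 2.487.
d_min = 2.487 × √(2/319) = 2.487 × 0.0792 = 0.197.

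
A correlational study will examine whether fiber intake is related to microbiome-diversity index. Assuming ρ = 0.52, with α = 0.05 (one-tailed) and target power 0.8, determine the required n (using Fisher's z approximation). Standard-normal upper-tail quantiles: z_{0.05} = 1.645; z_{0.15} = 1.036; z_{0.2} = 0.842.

Fisher's z: C = ½·ln((1+r)/(1−r)) = ½·ln(3.1667) = 0.5763.
n = ((z_{α} + z_β)/C)² + 3.
(1.645 + 0.842) / 0.5763 = 2.487 / 0.5763 = 4.315.
n = 4.315² + 3 = 18.62 + 3 = 21.6.
Round up.

n = 22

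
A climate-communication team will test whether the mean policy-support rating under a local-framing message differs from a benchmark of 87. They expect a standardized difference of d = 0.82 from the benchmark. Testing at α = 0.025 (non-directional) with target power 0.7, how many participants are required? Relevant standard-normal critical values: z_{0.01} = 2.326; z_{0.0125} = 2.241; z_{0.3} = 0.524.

For a one-sample test: n = ((z_{α/2} + z_β) / d)².
z_{α/2} + z_β = 2.241 + 0.524 = 2.765.
n = (2.765 / 0.82)² = 3.372² = 11.37.
Round up.

n = 12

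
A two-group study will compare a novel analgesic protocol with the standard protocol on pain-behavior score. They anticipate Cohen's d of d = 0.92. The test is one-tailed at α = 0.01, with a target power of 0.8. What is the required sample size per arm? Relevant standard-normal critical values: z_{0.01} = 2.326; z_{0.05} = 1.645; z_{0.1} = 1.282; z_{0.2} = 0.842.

For two independent groups with equal n: n = 2·((z_{α} + z_β) / d)².
z_{α} + z_β = 2.326 + 0.842 = 3.168.
n = 2 × (3.168 / 0.92)² = 2 × 3.443² = 2 × 11.86 = 23.7.
Round up to the next whole participant.

n = 24 per group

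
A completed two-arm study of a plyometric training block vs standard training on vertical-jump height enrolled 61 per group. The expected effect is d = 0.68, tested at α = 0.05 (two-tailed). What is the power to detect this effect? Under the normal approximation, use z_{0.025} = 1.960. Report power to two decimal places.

power ≈ 0.96

For two equal groups, power = Φ(d·√(n/2) − z_{α/2}).
d·√(n/2) = 0.68 × √(61/2) = 0.68 × 5.523 = 3.755.
z_β = 3.755 − 1.960 = 1.795.
Power = Φ(1.795) = 0.964.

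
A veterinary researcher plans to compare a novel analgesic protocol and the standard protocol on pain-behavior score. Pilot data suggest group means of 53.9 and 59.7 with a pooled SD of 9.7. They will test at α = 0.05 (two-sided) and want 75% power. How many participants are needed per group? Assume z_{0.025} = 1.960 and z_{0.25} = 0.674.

n = 39 per group

Cohen's d = |M₁ − M₂| / SD_pooled = |53.9 − 59.7| / 9.7 = 5.8 / 9.7 = 0.598.
For two independent groups with equal n: n = 2·((z_{α/2} + z_β) / d)².
z_{α/2} + z_β = 1.960 + 0.674 = 2.634.
n = 2 × (2.634 / 0.598)² = 2 × 4.405² = 2 × 19.40 = 38.8.
Round up to the next whole participant.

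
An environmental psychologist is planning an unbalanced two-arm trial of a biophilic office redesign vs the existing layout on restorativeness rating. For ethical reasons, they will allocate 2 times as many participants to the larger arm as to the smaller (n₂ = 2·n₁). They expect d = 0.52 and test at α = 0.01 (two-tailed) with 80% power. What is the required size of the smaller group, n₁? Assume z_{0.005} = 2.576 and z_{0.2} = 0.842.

With allocation ratio k = n₂/n₁ = 2, Var(x̄₁−x̄₂) = σ²(1/n₁ + 1/(k·n₁)) = σ²·(k+1)/(k·n₁).
So n₁ = (1 + 1/k)·((z_{α/2} + z_β)/d)² = 1.500 × (3.418/0.52)².
n₁ = 1.500 × 43.21 = 64.8.
Round up: n₁ = 65, giving n₂ = 2 × 65 = 130.

n₁ = 65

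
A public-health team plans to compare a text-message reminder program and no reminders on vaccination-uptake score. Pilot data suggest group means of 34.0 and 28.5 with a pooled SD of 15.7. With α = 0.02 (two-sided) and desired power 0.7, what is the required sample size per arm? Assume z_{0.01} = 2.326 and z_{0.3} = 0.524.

Cohen's d = |M₁ − M₂| / SD_pooled = |34.0 − 28.5| / 15.7 = 5.5 / 15.7 = 0.350.
For two independent groups with equal n: n = 2·((z_{α/2} + z_β) / d)².
z_{α/2} + z_β = 2.326 + 0.524 = 2.850.
n = 2 × (2.850 / 0.350)² = 2 × 8.143² = 2 × 66.31 = 132.6.
Round up to the next whole participant.

n = 133 per group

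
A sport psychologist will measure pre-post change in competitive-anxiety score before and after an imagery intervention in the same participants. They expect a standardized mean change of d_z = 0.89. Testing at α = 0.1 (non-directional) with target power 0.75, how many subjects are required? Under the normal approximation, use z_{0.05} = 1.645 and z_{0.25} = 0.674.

For a paired (one-sample on differences) test: n = ((z_{α/2} + z_β) / d)².
z_{α/2} + z_β = 1.645 + 0.674 = 2.319.
n = (2.319 / 0.89)² = 2.606² = 6.79.
Round up.

n = 7 pairs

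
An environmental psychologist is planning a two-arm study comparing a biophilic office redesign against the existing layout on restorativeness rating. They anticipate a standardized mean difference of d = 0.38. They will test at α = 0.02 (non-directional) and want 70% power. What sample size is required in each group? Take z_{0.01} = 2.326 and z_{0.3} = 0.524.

For two independent groups with equal n: n = 2·((z_{α/2} + z_β) / d)².
z_{α/2} + z_β = 2.326 + 0.524 = 2.850.
n = 2 × (2.850 / 0.38)² = 2 × 7.500² = 2 × 56.25 = 112.5.
Round up to the next whole participant.

n = 113 per group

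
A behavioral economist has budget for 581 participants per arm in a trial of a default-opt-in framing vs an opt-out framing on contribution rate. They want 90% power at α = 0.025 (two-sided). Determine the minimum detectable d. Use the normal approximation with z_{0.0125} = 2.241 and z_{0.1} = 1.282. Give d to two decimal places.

For two independent groups of n = 581 each: d_min = (z_{α/2} + z_β)·√(2/n).
z-sum = 2.241 + 1.282 = 3.523.
d_min = 3.523 × √(2/581) = 3.523 × 0.0587 = 0.207.

d_min ≈ 0.21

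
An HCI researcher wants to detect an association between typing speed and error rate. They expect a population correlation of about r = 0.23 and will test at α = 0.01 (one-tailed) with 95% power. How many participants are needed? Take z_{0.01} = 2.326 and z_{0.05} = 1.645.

n = 291

Fisher's z: C = ½·ln((1+r)/(1−r)) = ½·ln(1.5974) = 0.2342.
n = ((z_{α} + z_β)/C)² + 3.
(2.326 + 1.645) / 0.2342 = 3.971 / 0.2342 = 16.956.
n = 16.956² + 3 = 287.49 + 3 = 290.5.
Round up.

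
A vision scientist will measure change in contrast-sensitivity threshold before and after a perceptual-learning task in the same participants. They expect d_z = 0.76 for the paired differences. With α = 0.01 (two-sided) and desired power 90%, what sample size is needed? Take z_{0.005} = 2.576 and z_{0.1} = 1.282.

n = 26 pairs

For a paired (one-sample on differences) test: n = ((z_{α/2} + z_β) / d)².
z_{α/2} + z_β = 2.576 + 1.282 = 3.858.
n = (3.858 / 0.76)² = 5.076² = 25.77.
Round up.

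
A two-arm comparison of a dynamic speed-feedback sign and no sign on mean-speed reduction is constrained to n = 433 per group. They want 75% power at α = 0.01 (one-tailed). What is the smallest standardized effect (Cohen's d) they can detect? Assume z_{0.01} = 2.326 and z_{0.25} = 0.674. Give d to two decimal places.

d_min ≈ 0.20

For two independent groups of n = 433 each: d_min = (z_{α} + z_β)·√(2/n).
z-sum = 2.326 + 0.674 = 3.000.
d_min = 3.000 × √(2/433) = 3.000 × 0.0680 = 0.204.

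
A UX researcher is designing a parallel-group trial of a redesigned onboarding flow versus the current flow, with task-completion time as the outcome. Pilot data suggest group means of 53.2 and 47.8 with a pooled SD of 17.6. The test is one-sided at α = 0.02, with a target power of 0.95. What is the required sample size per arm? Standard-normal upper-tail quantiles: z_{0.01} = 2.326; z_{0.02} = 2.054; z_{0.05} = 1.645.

Cohen's d = |M₁ − M₂| / SD_pooled = |53.2 − 47.8| / 17.6 = 5.4 / 17.6 = 0.307.
For two independent groups with equal n: n = 2·((z_{α} + z_β) / d)².
z_{α} + z_β = 2.054 + 1.645 = 3.699.
n = 2 × (3.699 / 0.307)² = 2 × 12.049² = 2 × 145.18 = 290.4.
Round up to the next whole participant.

n = 291 per group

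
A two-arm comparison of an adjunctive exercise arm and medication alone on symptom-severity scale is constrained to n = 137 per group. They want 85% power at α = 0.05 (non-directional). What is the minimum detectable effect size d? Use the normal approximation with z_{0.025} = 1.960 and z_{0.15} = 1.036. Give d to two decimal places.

For two independent groups of n = 137 each: d_min = (z_{α/2} + z_β)·√(2/n).
z-sum = 1.960 + 1.036 = 2.996.
d_min = 2.996 × √(2/137) = 2.996 × 0.1208 = 0.362.

d_min ≈ 0.36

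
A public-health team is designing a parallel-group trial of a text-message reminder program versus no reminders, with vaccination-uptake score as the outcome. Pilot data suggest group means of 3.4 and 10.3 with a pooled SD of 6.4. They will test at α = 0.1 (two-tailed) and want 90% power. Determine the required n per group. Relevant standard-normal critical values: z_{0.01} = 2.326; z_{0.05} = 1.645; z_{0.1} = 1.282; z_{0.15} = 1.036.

n = 15 per group

Cohen's d = |M₁ − M₂| / SD_pooled = |3.4 − 10.3| / 6.4 = 6.9 / 6.4 = 1.078.
For two independent groups with equal n: n = 2·((z_{α/2} + z_β) / d)².
z_{α/2} + z_β = 1.645 + 1.282 = 2.927.
n = 2 × (2.927 / 1.078)² = 2 × 2.715² = 2 × 7.37 = 14.7.
Round up to the next whole participant.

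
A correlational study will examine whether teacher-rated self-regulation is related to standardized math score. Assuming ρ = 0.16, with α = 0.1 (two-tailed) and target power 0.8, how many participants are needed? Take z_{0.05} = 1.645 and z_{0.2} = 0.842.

n = 241

Fisher's z: C = ½·ln((1+r)/(1−r)) = ½·ln(1.3810) = 0.1614.
n = ((z_{α/2} + z_β)/C)² + 3.
(1.645 + 0.842) / 0.1614 = 2.487 / 0.1614 = 15.409.
n = 15.409² + 3 = 237.43 + 3 = 240.4.
Round up.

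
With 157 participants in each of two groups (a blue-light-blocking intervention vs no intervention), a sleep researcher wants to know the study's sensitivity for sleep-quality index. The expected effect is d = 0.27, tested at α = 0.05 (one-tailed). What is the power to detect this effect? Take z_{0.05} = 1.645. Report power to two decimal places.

For two equal groups, power = Φ(d·√(n/2) − z_{α}).
d·√(n/2) = 0.27 × √(157/2) = 0.27 × 8.860 = 2.392.
z_β = 2.392 − 1.645 = 0.747.
Power = Φ(0.747) = 0.773.

power ≈ 0.77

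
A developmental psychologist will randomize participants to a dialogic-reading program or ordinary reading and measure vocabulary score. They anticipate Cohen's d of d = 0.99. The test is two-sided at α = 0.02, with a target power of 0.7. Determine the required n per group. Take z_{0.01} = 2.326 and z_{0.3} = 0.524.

n = 17 per group

For two independent groups with equal n: n = 2·((z_{α/2} + z_β) / d)².
z_{α/2} + z_β = 2.326 + 0.524 = 2.850.
n = 2 × (2.850 / 0.99)² = 2 × 2.879² = 2 × 8.29 = 16.6.
Round up to the next whole participant.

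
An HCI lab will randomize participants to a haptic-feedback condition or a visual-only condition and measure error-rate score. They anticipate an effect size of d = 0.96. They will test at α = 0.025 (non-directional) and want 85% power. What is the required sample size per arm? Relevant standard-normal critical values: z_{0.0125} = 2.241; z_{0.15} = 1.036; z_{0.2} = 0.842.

n = 24 per group

For two independent groups with equal n: n = 2·((z_{α/2} + z_β) / d)².
z_{α/2} + z_β = 2.241 + 1.036 = 3.277.
n = 2 × (3.277 / 0.96)² = 2 × 3.414² = 2 × 11.65 = 23.3.
Round up to the next whole participant.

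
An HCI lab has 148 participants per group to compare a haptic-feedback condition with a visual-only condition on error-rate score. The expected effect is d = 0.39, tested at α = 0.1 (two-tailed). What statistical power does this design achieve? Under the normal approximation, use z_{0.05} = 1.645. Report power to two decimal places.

power ≈ 0.96

For two equal groups, power = Φ(d·√(n/2) − z_{α/2}).
d·√(n/2) = 0.39 × √(148/2) = 0.39 × 8.602 = 3.355.
z_β = 3.355 − 1.645 = 1.710.
Power = Φ(1.710) = 0.956.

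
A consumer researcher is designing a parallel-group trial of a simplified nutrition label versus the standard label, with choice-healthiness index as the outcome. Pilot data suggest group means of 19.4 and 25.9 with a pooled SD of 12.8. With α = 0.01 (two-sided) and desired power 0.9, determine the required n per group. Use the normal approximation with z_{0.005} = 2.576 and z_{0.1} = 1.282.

n = 116 per group

Cohen's d = |M₁ − M₂| / SD_pooled = |19.4 − 25.9| / 12.8 = 6.5 / 12.8 = 0.508.
For two independent groups with equal n: n = 2·((z_{α/2} + z_β) / d)².
z_{α/2} + z_β = 2.576 + 1.282 = 3.858.
n = 2 × (3.858 / 0.508)² = 2 × 7.594² = 2 × 57.68 = 115.4.
Round up to the next whole participant.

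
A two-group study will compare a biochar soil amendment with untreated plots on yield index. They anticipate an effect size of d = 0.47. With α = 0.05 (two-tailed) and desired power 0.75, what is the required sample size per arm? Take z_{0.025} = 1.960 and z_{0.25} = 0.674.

For two independent groups with equal n: n = 2·((z_{α/2} + z_β) / d)².
z_{α/2} + z_β = 1.960 + 0.674 = 2.634.
n = 2 × (2.634 / 0.47)² = 2 × 5.604² = 2 × 31.41 = 62.8.
Round up to the next whole participant.

n = 63 per group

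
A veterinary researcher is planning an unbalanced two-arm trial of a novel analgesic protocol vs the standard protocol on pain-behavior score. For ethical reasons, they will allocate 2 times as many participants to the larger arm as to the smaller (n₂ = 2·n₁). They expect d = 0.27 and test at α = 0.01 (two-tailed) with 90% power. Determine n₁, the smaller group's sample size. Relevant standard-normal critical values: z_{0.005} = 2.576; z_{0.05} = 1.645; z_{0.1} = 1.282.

n₁ = 307

With allocation ratio k = n₂/n₁ = 2, Var(x̄₁−x̄₂) = σ²(1/n₁ + 1/(k·n₁)) = σ²·(k+1)/(k·n₁).
So n₁ = (1 + 1/k)·((z_{α/2} + z_β)/d)² = 1.500 × (3.858/0.27)².
n₁ = 1.500 × 204.17 = 306.3.
Round up: n₁ = 307, giving n₂ = 2 × 307 = 614.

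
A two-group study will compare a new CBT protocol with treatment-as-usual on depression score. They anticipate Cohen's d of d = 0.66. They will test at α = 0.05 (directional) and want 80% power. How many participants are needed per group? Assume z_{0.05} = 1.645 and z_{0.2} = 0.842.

For two independent groups with equal n: n = 2·((z_{α} + z_β) / d)².
z_{α} + z_β = 1.645 + 0.842 = 2.487.
n = 2 × (2.487 / 0.66)² = 2 × 3.768² = 2 × 14.20 = 28.4.
Round up to the next whole participant.

n = 29 per group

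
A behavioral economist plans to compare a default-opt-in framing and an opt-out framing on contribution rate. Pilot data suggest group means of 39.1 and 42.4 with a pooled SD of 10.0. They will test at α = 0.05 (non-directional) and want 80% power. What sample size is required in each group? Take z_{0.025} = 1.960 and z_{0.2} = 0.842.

n = 145 per group

Cohen's d = |M₁ − M₂| / SD_pooled = |39.1 − 42.4| / 10.0 = 3.3 / 10.0 = 0.330.
For two independent groups with equal n: n = 2·((z_{α/2} + z_β) / d)².
z_{α/2} + z_β = 1.960 + 0.842 = 2.802.
n = 2 × (2.802 / 0.330)² = 2 × 8.491² = 2 × 72.10 = 144.2.
Round up to the next whole participant.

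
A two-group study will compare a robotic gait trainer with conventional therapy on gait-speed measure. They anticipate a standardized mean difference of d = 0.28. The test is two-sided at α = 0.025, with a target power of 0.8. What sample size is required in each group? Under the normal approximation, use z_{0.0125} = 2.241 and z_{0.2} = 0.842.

For two independent groups with equal n: n = 2·((z_{α/2} + z_β) / d)².
z_{α/2} + z_β = 2.241 + 0.842 = 3.083.
n = 2 × (3.083 / 0.28)² = 2 × 11.011² = 2 × 121.24 = 242.5.
Round up to the next whole participant.

n = 243 per group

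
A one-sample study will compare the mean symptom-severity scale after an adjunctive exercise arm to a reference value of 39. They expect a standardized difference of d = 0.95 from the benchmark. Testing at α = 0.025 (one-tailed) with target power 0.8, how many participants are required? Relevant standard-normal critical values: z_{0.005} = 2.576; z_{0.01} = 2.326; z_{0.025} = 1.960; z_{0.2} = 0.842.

For a one-sample test: n = ((z_{α} + z_β) / d)².
z_{α} + z_β = 1.960 + 0.842 = 2.802.
n = (2.802 / 0.95)² = 2.949² = 8.70.
Round up.

n = 9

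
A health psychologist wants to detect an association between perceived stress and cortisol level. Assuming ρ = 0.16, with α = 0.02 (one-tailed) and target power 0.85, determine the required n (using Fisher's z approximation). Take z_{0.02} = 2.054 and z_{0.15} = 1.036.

Fisher's z: C = ½·ln((1+r)/(1−r)) = ½·ln(1.3810) = 0.1614.
n = ((z_{α} + z_β)/C)² + 3.
(2.054 + 1.036) / 0.1614 = 3.090 / 0.1614 = 19.145.
n = 19.145² + 3 = 366.53 + 3 = 369.5.
Round up.

n = 370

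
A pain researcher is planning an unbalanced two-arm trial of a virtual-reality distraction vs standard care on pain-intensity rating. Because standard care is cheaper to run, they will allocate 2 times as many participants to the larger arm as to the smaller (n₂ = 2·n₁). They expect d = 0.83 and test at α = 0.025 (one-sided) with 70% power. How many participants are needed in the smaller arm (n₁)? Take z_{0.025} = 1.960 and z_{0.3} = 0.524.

With allocation ratio k = n₂/n₁ = 2, Var(x̄₁−x̄₂) = σ²(1/n₁ + 1/(k·n₁)) = σ²·(k+1)/(k·n₁).
So n₁ = (1 + 1/k)·((z_{α} + z_β)/d)² = 1.500 × (2.484/0.83)².
n₁ = 1.500 × 8.96 = 13.4.
Round up: n₁ = 14, giving n₂ = 2 × 14 = 28.

n₁ = 14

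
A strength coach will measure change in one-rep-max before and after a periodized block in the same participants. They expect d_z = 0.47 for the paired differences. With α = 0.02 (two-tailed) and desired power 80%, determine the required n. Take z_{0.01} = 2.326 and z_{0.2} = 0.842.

n = 46 pairs

For a paired (one-sample on differences) test: n = ((z_{α/2} + z_β) / d)².
z_{α/2} + z_β = 2.326 + 0.842 = 3.168.
n = (3.168 / 0.47)² = 6.740² = 45.43.
Round up.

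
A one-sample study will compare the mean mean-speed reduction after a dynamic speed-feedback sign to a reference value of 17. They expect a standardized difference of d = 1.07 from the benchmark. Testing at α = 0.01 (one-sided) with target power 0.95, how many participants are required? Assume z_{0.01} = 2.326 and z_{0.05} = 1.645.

n = 14

For a one-sample test: n = ((z_{α} + z_β) / d)².
z_{α} + z_β = 2.326 + 1.645 = 3.971.
n = (3.971 / 1.07)² = 3.711² = 13.77.
Round up.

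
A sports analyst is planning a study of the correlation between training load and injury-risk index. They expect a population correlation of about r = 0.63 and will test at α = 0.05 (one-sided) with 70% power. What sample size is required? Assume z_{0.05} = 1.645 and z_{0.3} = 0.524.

n = 12

Fisher's z: C = ½·ln((1+r)/(1−r)) = ½·ln(4.4054) = 0.7414.
n = ((z_{α} + z_β)/C)² + 3.
(1.645 + 0.524) / 0.7414 = 2.169 / 0.7414 = 2.926.
n = 2.926² + 3 = 8.56 + 3 = 11.6.
Round up.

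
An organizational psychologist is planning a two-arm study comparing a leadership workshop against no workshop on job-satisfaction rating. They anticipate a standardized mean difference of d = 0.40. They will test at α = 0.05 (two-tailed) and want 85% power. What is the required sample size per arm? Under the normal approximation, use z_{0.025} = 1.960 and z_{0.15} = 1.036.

For two independent groups with equal n: n = 2·((z_{α/2} + z_β) / d)².
z_{α/2} + z_β = 1.960 + 1.036 = 2.996.
n = 2 × (2.996 / 0.40)² = 2 × 7.490² = 2 × 56.10 = 112.2.
Round up to the next whole participant.

n = 113 per group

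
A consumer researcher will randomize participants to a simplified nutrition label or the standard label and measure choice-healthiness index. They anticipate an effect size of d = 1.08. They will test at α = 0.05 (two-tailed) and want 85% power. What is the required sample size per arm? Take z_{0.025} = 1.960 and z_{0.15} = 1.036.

n = 16 per group

For two independent groups with equal n: n = 2·((z_{α/2} + z_β) / d)².
z_{α/2} + z_β = 1.960 + 1.036 = 2.996.
n = 2 × (2.996 / 1.08)² = 2 × 2.774² = 2 × 7.70 = 15.4.
Round up to the next whole participant.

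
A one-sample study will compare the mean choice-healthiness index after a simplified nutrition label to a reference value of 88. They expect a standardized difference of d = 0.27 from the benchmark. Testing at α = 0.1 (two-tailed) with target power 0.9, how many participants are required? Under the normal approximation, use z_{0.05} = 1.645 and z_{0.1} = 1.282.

n = 118

For a one-sample test: n = ((z_{α/2} + z_β) / d)².
z_{α/2} + z_β = 1.645 + 1.282 = 2.927.
n = (2.927 / 0.27)² = 10.841² = 117.52.
Round up.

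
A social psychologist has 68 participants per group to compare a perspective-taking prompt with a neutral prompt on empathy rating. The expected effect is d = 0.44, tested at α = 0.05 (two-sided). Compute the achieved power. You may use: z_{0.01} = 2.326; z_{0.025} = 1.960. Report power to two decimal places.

power ≈ 0.73

For two equal groups, power = Φ(d·√(n/2) − z_{α/2}).
d·√(n/2) = 0.44 × √(68/2) = 0.44 × 5.831 = 2.566.
z_β = 2.566 − 1.960 = 0.606.
Power = Φ(0.606) = 0.728.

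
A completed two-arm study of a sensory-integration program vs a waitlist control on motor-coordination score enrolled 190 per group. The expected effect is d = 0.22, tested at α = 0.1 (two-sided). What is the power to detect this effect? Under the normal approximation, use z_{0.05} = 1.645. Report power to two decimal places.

power ≈ 0.69

For two equal groups, power = Φ(d·√(n/2) − z_{α/2}).
d·√(n/2) = 0.22 × √(190/2) = 0.22 × 9.747 = 2.144.
z_β = 2.144 − 1.645 = 0.499.
Power = Φ(0.499) = 0.691.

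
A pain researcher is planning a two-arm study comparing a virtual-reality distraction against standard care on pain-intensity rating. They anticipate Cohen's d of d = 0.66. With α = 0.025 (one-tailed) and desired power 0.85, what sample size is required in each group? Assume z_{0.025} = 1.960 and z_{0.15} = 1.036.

For two independent groups with equal n: n = 2·((z_{α} + z_β) / d)².
z_{α} + z_β = 1.960 + 1.036 = 2.996.
n = 2 × (2.996 / 0.66)² = 2 × 4.539² = 2 × 20.61 = 41.2.
Round up to the next whole participant.

n = 42 per group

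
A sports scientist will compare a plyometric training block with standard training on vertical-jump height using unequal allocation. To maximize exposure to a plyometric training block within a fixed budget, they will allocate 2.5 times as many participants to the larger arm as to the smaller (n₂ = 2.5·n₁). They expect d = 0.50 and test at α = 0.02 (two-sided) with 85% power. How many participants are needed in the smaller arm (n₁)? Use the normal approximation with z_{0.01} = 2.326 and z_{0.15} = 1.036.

With allocation ratio k = n₂/n₁ = 2.5, Var(x̄₁−x̄₂) = σ²(1/n₁ + 1/(k·n₁)) = σ²·(k+1)/(k·n₁).
So n₁ = (1 + 1/k)·((z_{α/2} + z_β)/d)² = 1.400 × (3.362/0.50)².
n₁ = 1.400 × 45.21 = 63.3.
Round up: n₁ = 64, giving n₂ = 2.5 × 64 = 160.

n₁ = 64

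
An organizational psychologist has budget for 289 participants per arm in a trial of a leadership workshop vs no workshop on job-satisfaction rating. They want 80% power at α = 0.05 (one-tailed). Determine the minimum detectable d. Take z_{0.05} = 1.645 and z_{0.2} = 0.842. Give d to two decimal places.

For two independent groups of n = 289 each: d_min = (z_{α} + z_β)·√(2/n).
z-sum = 1.645 + 0.842 = 2.487.
d_min = 2.487 × √(2/289) = 2.487 × 0.0832 = 0.207.

d_min ≈ 0.21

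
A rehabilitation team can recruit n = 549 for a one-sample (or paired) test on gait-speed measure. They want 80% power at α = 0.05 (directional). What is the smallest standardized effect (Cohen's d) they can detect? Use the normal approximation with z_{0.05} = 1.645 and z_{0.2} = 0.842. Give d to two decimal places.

For a single sample (or paired design) of n = 549: d_min = (z_{α} + z_β)/√n.
z-sum = 1.645 + 0.842 = 2.487.
d_min = 2.487 / √549 = 2.487 / 23.431 = 0.106.

d_min ≈ 0.11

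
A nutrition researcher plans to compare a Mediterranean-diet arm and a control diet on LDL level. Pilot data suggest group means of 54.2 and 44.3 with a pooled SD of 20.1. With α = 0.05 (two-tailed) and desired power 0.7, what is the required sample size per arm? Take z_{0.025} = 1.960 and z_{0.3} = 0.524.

n = 51 per group

Cohen's d = |M₁ − M₂| / SD_pooled = |54.2 − 44.3| / 20.1 = 9.9 / 20.1 = 0.493.
For two independent groups with equal n: n = 2·((z_{α/2} + z_β) / d)².
z_{α/2} + z_β = 1.960 + 0.524 = 2.484.
n = 2 × (2.484 / 0.493)² = 2 × 5.039² = 2 × 25.39 = 50.8.
Round up to the next whole participant.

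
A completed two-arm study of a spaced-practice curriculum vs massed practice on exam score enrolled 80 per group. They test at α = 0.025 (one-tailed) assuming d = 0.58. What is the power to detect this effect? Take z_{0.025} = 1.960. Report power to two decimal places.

power ≈ 0.96

For two equal groups, power = Φ(d·√(n/2) − z_{α}).
d·√(n/2) = 0.58 × √(80/2) = 0.58 × 6.325 = 3.668.
z_β = 3.668 − 1.960 = 1.708.
Power = Φ(1.708) = 0.956.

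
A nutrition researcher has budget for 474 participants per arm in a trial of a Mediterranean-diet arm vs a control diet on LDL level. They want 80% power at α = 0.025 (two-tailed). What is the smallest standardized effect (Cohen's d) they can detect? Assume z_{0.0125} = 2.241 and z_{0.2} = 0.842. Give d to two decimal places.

d_min ≈ 0.20

For two independent groups of n = 474 each: d_min = (z_{α/2} + z_β)·√(2/n).
z-sum = 2.241 + 0.842 = 3.083.
d_min = 3.083 × √(2/474) = 3.083 × 0.0650 = 0.200.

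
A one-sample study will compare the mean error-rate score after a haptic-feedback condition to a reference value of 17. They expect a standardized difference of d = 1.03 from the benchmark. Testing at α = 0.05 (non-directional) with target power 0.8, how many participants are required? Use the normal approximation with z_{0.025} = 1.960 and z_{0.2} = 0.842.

n = 8

For a one-sample test: n = ((z_{α/2} + z_β) / d)².
z_{α/2} + z_β = 1.960 + 0.842 = 2.802.
n = (2.802 / 1.03)² = 2.720² = 7.40.
Round up.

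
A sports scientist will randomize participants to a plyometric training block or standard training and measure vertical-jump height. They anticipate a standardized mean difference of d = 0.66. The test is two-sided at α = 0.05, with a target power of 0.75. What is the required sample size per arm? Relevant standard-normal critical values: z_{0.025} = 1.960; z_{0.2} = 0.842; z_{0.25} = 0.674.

n = 32 per group

For two independent groups with equal n: n = 2·((z_{α/2} + z_β) / d)².
z_{α/2} + z_β = 1.960 + 0.674 = 2.634.
n = 2 × (2.634 / 0.66)² = 2 × 3.991² = 2 × 15.93 = 31.9.
Round up to the next whole participant.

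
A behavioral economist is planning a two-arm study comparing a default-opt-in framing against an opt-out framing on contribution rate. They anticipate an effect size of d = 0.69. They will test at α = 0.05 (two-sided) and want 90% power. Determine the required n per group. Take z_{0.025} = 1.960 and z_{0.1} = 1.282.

n = 45 per group

For two independent groups with equal n: n = 2·((z_{α/2} + z_β) / d)².
z_{α/2} + z_β = 1.960 + 1.282 = 3.242.
n = 2 × (3.242 / 0.69)² = 2 × 4.699² = 2 × 22.08 = 44.2.
Round up to the next whole participant.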